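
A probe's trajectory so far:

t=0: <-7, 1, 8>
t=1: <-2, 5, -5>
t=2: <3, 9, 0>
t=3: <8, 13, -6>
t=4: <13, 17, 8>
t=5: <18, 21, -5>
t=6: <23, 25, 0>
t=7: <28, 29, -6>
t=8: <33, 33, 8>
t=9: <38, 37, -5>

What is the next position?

<43, 41, 0>

First: linear, +5 per step → 43 at step 10.
Second: linear, +4 per step → 41 at step 10.
Third: cycles through 8, -5, 0, -6 every 4 steps. Step 10 lands at position 2 of the cycle → 0.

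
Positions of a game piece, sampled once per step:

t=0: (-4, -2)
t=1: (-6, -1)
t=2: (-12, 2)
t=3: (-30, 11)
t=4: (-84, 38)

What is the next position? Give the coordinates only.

Consecutive displacements (-2, +1), (-6, +3), (-18, +9), (-54, +27) scale by a factor of 3 each step.
step 5: (-84, 38) + (-162, +81) → (-246, 119)

(-246, 119)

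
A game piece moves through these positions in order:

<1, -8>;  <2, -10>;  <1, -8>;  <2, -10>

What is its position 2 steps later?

<2, -10>

Step-to-step displacements: <+1, -2>, <-1, +2>, <+1, -2>; each is -1× the previous.
step 4: <2, -10> + <-1, +2> → <1, -8>
step 5: <1, -8> + <+1, -2> → <2, -10>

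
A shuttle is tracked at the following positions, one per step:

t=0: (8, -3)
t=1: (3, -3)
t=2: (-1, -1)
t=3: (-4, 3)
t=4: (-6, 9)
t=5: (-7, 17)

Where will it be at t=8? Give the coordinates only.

First differences are (-5, +0), (-4, +2), (-3, +4), (-2, +6), (-1, +8); their common second difference is (+1, +2) (constant acceleration).
step 6: (-7, 17) + (+0, +10) → (-7, 27)
step 7: (-7, 27) + (+1, +12) → (-6, 39)
step 8: (-6, 39) + (+2, +14) → (-4, 53)

(-4, 53)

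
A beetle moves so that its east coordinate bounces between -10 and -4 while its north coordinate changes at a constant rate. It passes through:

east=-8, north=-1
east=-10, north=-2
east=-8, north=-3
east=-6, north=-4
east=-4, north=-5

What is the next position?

The east coordinate reflects between -10 and -4, moving 2 per step.
  step 5: -4 → -6
The north coordinate changes by -1 each step: at step 5 it is -6.

east=-6, north=-6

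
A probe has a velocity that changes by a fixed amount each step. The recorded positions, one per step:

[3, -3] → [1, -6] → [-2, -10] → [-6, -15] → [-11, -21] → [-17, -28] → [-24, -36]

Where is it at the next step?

Taking differences between consecutive positions: [-2, -3], [-3, -4], [-4, -5], [-5, -6], [-6, -7], [-7, -8]. These grow by [-1, -1] each step.
step 7: [-24, -36] + [-8, -9] → [-32, -45]

[-32, -45]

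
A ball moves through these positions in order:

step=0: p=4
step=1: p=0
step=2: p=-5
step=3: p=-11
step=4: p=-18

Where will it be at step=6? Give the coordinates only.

p=-35

Taking differences between consecutive positions: -4, -5, -6, -7. These grow by -1 each step.
step 5: -18 − 8 → p=-26
step 6: -26 − 9 → p=-35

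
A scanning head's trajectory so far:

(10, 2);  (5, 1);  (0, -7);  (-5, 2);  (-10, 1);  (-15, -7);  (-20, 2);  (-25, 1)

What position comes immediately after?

First: linear, -5 per step → -30 at step 8.
Second: cycles through 2, 1, -7 every 3 steps. Step 8 lands at position 2 of the cycle → -7.

(-30, -7)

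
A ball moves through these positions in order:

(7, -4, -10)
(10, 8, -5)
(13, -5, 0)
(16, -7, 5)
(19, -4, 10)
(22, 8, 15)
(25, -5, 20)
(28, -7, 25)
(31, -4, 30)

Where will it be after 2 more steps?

(37, -5, 40)

The first coordinate changes by +3 each step, so at step 10 it is 7 + 10·(3) = 37.
The second coordinate repeats the cycle [-4, 8, -5, -7] with period 4; step 10 mod 4 = 2, giving -5.
The third coordinate changes by +5 each step, so at step 10 it is -10 + 10·(5) = 40.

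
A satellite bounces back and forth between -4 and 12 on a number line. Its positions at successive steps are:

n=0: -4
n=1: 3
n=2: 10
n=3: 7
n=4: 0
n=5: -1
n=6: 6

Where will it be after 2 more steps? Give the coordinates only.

The value reflects between -4 and 12, moving 7 per step.
  step 7: 6 → 11
  step 8: 11 → 4

4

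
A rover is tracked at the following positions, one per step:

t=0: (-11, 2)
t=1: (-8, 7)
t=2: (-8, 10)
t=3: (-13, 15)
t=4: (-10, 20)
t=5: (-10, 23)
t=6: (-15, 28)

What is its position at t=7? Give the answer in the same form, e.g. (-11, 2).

(-12, 33)

The moves between consecutive positions are (+3, +5), (+0, +3), (-5, +5), (+3, +5), (+0, +3), (-5, +5); they repeat the 3-cycle [(+3, +5), (+0, +3), (-5, +5)].
step 7: apply (+3, +5) → (-12, 33)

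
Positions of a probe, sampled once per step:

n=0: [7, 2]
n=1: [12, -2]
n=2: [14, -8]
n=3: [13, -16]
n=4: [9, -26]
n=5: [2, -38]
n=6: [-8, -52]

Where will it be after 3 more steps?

First differences are [+5, -4], [+2, -6], [-1, -8], [-4, -10], [-7, -12], [-10, -14]; their common second difference is [-3, -2] (constant acceleration).
step 7: [-8, -52] + [-13, -16] → [-21, -68]
step 8: [-21, -68] + [-16, -18] → [-37, -86]
step 9: [-37, -86] + [-19, -20] → [-56, -106]

[-56, -106]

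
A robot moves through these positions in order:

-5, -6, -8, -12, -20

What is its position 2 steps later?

-68

Step-to-step displacements: -1, -2, -4, -8; each is 2× the previous.
step 5: -20 − 16 → -36
step 6: -36 − 32 → -68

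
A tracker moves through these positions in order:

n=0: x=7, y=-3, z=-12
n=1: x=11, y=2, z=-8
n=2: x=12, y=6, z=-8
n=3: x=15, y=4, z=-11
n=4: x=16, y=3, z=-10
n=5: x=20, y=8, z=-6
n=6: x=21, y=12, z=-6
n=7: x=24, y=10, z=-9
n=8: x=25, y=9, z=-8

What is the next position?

Step-to-step displacements: (+4, +5, +4), (+1, +4, +0), (+3, -2, -3), (+1, -1, +1), (+4, +5, +4), (+1, +4, +0), (+3, -2, -3), (+1, -1, +1) — a repeating cycle of length 4.
step 9: apply (+4, +5, +4) → x=29, y=14, z=-4

x=29, y=14, z=-4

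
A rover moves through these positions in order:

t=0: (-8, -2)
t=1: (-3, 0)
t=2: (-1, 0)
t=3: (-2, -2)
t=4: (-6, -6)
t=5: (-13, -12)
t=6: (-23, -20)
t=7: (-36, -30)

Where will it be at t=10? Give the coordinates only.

(-93, -72)

Taking differences between consecutive positions: (+5, +2), (+2, +0), (-1, -2), (-4, -4), (-7, -6), (-10, -8), (-13, -10). These grow by (-3, -2) each step.
step 8: (-36, -30) + (-16, -12) → (-52, -42)
step 9: (-52, -42) + (-19, -14) → (-71, -56)
step 10: (-71, -56) + (-22, -16) → (-93, -72)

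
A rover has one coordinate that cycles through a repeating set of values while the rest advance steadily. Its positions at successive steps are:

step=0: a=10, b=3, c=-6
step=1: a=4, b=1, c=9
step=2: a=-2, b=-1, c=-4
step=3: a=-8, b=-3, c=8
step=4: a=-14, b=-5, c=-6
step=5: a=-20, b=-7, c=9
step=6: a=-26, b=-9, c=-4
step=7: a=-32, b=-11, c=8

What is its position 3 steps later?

a=-50, b=-17, c=-4

A: linear, -6 per step → -50 at step 10.
B: linear, -2 per step → -17 at step 10.
C: cycles through -6, 9, -4, 8 every 4 steps. Step 10 lands at position 2 of the cycle → -4.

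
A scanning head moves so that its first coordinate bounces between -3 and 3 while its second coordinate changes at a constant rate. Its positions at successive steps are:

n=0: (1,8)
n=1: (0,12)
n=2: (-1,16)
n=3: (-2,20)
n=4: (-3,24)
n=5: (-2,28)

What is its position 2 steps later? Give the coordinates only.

(0,36)

The first coordinate travels 1 per step and bounces off the walls at -3 and 3.
  step 6: -2 → -1
  step 7: -1 → 0
The second coordinate changes by +4 each step: at step 7 it is 36.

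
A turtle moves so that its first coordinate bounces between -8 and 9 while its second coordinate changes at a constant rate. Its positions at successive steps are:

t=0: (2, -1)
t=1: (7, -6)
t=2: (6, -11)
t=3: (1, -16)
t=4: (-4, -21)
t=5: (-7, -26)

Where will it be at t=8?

(8, -41)

The first coordinate travels 5 per step and bounces off the walls at -8 and 9.
  step 6: -7 → -2
  step 7: -2 → 3
  step 8: 3 → 8
The second coordinate changes by -5 each step: at step 8 it is -41.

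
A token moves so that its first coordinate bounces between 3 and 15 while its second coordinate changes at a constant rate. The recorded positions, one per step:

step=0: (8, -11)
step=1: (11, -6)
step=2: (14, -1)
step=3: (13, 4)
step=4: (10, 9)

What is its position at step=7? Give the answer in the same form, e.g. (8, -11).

The first coordinate travels 3 per step and bounces off the walls at 3 and 15.
  step 5: 10 → 7
  step 6: 7 → 4
  step 7: 4 → 5
The second coordinate changes by +5 each step: at step 7 it is 24.

(5, 24)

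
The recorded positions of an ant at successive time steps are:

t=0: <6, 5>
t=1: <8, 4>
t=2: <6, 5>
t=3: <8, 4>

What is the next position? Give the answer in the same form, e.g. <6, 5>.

Step-to-step displacements: <+2, -1>, <-2, +1>, <+2, -1>; each is -1× the previous.
step 4: <8, 4> + <-2, +1> → <6, 5>

<6, 5>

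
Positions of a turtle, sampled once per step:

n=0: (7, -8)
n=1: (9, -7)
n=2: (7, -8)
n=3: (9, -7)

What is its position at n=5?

Step-to-step displacements: (+2, +1), (-2, -1), (+2, +1); each is -1× the previous.
step 4: (9, -7) + (-2, -1) → (7, -8)
step 5: (7, -8) + (+2, +1) → (9, -7)

(9, -7)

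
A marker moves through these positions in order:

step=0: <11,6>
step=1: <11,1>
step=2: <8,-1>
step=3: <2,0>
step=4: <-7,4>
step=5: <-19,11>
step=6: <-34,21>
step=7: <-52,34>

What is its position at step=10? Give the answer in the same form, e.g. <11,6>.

First differences are <+0,-5>, <-3,-2>, <-6,+1>, <-9,+4>, <-12,+7>, <-15,+10>, <-18,+13>; their common second difference is <-3,+3> (constant acceleration).
step 8: <-52,34> + <-21,+16> → <-73,50>
step 9: <-73,50> + <-24,+19> → <-97,69>
step 10: <-97,69> + <-27,+22> → <-124,91>

<-124,91>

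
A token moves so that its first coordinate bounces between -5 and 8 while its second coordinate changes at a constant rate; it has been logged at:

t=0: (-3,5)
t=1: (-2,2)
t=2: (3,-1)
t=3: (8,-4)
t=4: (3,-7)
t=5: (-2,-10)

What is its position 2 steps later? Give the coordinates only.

The first coordinate travels 5 per step and bounces off the walls at -5 and 8.
  step 6: -2 → -3
  step 7: -3 → 2
The second coordinate changes by -3 each step: at step 7 it is -16.

(2,-16)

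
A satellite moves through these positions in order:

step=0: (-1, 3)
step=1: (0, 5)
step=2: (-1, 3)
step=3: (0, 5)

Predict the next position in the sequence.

The jumps are (+1, +2), (-1, -2), (+1, +2) — a geometric progression with ratio -1.
step 4: (0, 5) + (-1, -2) → (-1, 3)

(-1, 3)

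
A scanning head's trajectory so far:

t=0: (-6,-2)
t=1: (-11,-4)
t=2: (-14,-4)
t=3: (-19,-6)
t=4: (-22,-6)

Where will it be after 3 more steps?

Differencing gives (-5,-2), (-3,+0), (-5,-2), (-3,+0). This is the pattern (-5,-2), (-3,+0) repeated.
step 5: apply (-5,-2) → (-27,-8)
step 6: apply (-3,+0) → (-30,-8)
step 7: apply (-5,-2) → (-35,-10)

(-35,-10)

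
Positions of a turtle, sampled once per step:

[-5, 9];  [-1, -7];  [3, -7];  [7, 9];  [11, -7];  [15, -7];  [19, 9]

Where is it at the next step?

[23, -7]

The first coordinate changes by +4 each step, so at step 7 it is -5 + 7·(4) = 23.
The second coordinate repeats the cycle [9, -7, -7] with period 3; step 7 mod 3 = 1, giving -7.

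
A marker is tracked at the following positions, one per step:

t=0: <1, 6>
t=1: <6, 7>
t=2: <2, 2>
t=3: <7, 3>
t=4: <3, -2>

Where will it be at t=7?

<9, -5>

Step-to-step displacements: <+5, +1>, <-4, -5>, <+5, +1>, <-4, -5> — a repeating cycle of length 2.
step 5: apply <+5, +1> → <8, -1>
step 6: apply <-4, -5> → <4, -6>
step 7: apply <+5, +1> → <9, -5>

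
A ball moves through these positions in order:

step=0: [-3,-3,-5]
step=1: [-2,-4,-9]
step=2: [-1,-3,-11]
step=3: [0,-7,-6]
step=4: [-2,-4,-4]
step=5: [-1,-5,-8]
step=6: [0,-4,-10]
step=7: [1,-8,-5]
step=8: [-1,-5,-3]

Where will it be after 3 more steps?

[2,-9,-4]

The moves between consecutive positions are [+1,-1,-4], [+1,+1,-2], [+1,-4,+5], [-2,+3,+2], [+1,-1,-4], [+1,+1,-2], [+1,-4,+5], [-2,+3,+2]; they repeat the 4-cycle [[+1,-1,-4], [+1,+1,-2], [+1,-4,+5], [-2,+3,+2]].
step 9: apply [+1,-1,-4] → [0,-6,-7]
step 10: apply [+1,+1,-2] → [1,-5,-9]
step 11: apply [+1,-4,+5] → [2,-9,-4]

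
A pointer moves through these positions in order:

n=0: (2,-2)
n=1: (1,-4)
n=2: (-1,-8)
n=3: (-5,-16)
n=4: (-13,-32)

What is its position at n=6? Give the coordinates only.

(-61,-128)

The jumps are (-1,-2), (-2,-4), (-4,-8), (-8,-16) — a geometric progression with ratio 2.
step 5: (-13,-32) + (-16,-32) → (-29,-64)
step 6: (-29,-64) + (-32,-64) → (-61,-128)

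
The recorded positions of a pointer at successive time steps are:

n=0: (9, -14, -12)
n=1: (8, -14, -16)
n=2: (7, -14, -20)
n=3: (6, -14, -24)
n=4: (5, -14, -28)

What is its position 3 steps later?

Constant displacement of (-1, +0, -4) per step.
step 5: (5, -14, -28) + (-1, +0, -4) → (4, -14, -32)
step 6: (4, -14, -32) + (-1, +0, -4) → (3, -14, -36)
step 7: (3, -14, -36) + (-1, +0, -4) → (2, -14, -40)

(2, -14, -40)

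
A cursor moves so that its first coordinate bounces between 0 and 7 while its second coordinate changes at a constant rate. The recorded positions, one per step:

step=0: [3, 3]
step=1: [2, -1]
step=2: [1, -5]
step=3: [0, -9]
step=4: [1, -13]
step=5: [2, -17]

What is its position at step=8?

[5, -29]

The first coordinate reflects between 0 and 7, moving 1 per step.
  step 6: 2 → 3
  step 7: 3 → 4
  step 8: 4 → 5
The second coordinate changes by -4 each step: at step 8 it is -29.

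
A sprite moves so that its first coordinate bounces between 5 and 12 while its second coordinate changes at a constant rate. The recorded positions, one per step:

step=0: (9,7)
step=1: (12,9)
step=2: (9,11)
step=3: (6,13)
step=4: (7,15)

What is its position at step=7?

(8,21)

The first coordinate travels 3 per step and bounces off the walls at 5 and 12.
  step 5: 7 → 10
  step 6: 10 → 11
  step 7: 11 → 8
The second coordinate changes by +2 each step: at step 7 it is 21.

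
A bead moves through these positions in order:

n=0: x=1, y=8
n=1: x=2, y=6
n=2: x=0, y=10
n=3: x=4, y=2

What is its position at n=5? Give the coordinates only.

Step-to-step displacements: (+1, -2), (-2, +4), (+4, -8); each is -2× the previous.
step 4: x=4, y=2 + (-8, +16) → x=-4, y=18
step 5: x=-4, y=18 + (+16, -32) → x=12, y=-14

x=12, y=-14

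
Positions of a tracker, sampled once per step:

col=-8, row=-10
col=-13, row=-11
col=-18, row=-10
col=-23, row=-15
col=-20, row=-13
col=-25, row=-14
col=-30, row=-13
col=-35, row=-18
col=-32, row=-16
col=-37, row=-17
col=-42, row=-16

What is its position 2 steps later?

col=-44, row=-19

Step-to-step displacements: (-5,-1), (-5,+1), (-5,-5), (+3,+2), (-5,-1), (-5,+1), (-5,-5), (+3,+2), (-5,-1), (-5,+1) — a repeating cycle of length 4.
step 11: apply (-5,-5) → col=-47, row=-21
step 12: apply (+3,+2) → col=-44, row=-19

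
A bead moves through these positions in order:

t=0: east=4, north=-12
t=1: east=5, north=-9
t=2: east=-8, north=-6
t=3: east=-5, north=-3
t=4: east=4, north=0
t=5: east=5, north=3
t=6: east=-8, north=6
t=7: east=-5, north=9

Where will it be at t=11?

The east coordinate repeats the cycle [4, 5, -8, -5] with period 4; step 11 mod 4 = 3, giving -5.
The north coordinate changes by +3 each step, so at step 11 it is -12 + 11·(3) = 21.

east=-5, north=21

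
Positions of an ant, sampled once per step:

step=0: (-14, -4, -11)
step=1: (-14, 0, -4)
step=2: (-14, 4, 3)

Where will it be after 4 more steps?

(-14, 20, 31)

The position changes by (+0, +4, +7) every step.
step 3: (-14, 4, 3) + (+0, +4, +7) → (-14, 8, 10)
step 4: (-14, 8, 10) + (+0, +4, +7) → (-14, 12, 17)
step 5: (-14, 12, 17) + (+0, +4, +7) → (-14, 16, 24)
step 6: (-14, 16, 24) + (+0, +4, +7) → (-14, 20, 31)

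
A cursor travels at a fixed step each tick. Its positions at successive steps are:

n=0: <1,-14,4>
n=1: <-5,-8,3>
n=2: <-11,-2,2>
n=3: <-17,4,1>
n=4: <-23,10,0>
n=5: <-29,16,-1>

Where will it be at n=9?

<-53,40,-5>

Constant displacement of <-6,+6,-1> per step.
step 6: <-29,16,-1> + <-6,+6,-1> → <-35,22,-2>
step 7: <-35,22,-2> + <-6,+6,-1> → <-41,28,-3>
step 8: <-41,28,-3> + <-6,+6,-1> → <-47,34,-4>
step 9: <-47,34,-4> + <-6,+6,-1> → <-53,40,-5>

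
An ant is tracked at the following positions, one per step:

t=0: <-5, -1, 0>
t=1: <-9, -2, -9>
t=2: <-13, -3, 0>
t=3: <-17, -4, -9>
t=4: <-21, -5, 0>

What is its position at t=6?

<-29, -7, 0>

The first coordinate changes by -4 each step, so at step 6 it is -5 + 6·(-4) = -29.
The second coordinate changes by -1 each step, so at step 6 it is -1 + 6·(-1) = -7.
The third coordinate repeats the cycle [0, -9] with period 2; step 6 mod 2 = 0, giving 0.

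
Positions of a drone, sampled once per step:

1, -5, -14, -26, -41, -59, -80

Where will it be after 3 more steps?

-161

First differences are -6, -9, -12, -15, -18, -21; their common second difference is -3 (constant acceleration).
step 7: -80 − 24 → -104
step 8: -104 − 27 → -131
step 9: -131 − 30 → -161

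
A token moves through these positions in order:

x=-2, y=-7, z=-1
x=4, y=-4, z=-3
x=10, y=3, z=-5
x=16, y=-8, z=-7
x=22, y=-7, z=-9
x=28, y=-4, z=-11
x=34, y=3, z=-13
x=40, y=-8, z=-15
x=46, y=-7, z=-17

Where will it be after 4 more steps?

X: linear, +6 per step → 70 at step 12.
Y: cycles through -7, -4, 3, -8 every 4 steps. Step 12 lands at position 0 of the cycle → -7.
Z: linear, -2 per step → -25 at step 12.

x=70, y=-7, z=-25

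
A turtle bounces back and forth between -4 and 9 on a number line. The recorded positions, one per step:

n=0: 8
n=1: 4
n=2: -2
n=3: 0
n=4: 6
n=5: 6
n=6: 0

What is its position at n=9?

8

The value travels 6 per step and bounces off the walls at -4 and 9.
  step 7: 0 → -2
  step 8: -2 → 4
  step 9: 4 → 8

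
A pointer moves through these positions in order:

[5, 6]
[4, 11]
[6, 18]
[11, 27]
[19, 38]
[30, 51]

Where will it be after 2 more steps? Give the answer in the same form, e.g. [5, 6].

[61, 83]

Successive displacements: [-1, +5], [+2, +7], [+5, +9], [+8, +11], [+11, +13] — each changes by [+3, +2].
step 6: [30, 51] + [+14, +15] → [44, 66]
step 7: [44, 66] + [+17, +17] → [61, 83]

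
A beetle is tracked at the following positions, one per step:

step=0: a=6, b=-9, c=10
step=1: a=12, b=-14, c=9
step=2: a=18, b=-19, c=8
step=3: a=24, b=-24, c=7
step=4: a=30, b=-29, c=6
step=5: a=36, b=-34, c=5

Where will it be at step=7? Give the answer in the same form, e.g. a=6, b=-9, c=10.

The position changes by (+6,-5,-1) every step.
step 6: a=36, b=-34, c=5 + (+6,-5,-1) → a=42, b=-39, c=4
step 7: a=42, b=-39, c=4 + (+6,-5,-1) → a=48, b=-44, c=3

a=48, b=-44, c=3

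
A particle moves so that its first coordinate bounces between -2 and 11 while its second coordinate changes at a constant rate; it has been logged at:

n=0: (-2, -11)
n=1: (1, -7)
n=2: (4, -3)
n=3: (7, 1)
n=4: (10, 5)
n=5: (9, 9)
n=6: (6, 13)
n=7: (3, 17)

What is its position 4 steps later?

The first coordinate reflects between -2 and 11, moving 3 per step.
  step 8: 3 → 0
  step 9: 0 → -1
  step 10: -1 → 2
  step 11: 2 → 5
The second coordinate changes by +4 each step: at step 11 it is 33.

(5, 33)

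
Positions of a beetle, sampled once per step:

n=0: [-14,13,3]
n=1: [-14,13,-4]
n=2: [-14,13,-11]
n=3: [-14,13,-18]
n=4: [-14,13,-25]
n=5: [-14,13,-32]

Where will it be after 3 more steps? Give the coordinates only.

Each step adds [+0,+0,-7] to the position.
step 6: [-14,13,-32] + [+0,+0,-7] → [-14,13,-39]
step 7: [-14,13,-39] + [+0,+0,-7] → [-14,13,-46]
step 8: [-14,13,-46] + [+0,+0,-7] → [-14,13,-53]

[-14,13,-53]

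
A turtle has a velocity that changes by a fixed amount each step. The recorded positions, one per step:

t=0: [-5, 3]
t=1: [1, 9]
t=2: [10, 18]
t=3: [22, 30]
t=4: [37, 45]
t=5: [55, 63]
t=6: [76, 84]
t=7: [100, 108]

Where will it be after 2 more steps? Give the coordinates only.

Taking differences between consecutive positions: [+6, +6], [+9, +9], [+12, +12], [+15, +15], [+18, +18], [+21, +21], [+24, +24]. These grow by [+3, +3] each step.
step 8: [100, 108] + [+27, +27] → [127, 135]
step 9: [127, 135] + [+30, +30] → [157, 165]

[157, 165]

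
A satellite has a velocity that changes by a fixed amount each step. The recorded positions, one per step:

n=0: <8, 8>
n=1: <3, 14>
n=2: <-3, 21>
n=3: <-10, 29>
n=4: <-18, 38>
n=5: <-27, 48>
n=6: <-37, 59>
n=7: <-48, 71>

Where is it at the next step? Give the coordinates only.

<-60, 84>

First differences are <-5, +6>, <-6, +7>, <-7, +8>, <-8, +9>, <-9, +10>, <-10, +11>, <-11, +12>; their common second difference is <-1, +1> (constant acceleration).
step 8: <-48, 71> + <-12, +13> → <-60, 84>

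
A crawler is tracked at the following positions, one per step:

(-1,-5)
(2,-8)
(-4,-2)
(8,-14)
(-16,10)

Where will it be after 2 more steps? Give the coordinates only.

Consecutive displacements (+3,-3), (-6,+6), (+12,-12), (-24,+24) scale by a factor of -2 each step.
step 5: (-16,10) + (+48,-48) → (32,-38)
step 6: (32,-38) + (-96,+96) → (-64,58)

(-64,58)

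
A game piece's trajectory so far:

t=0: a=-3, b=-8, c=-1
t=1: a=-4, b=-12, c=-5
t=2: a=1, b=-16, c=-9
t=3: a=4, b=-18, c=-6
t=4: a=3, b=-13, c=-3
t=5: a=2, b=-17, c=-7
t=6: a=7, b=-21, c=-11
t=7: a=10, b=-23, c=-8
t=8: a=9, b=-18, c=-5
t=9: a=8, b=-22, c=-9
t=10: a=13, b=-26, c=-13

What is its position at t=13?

Differencing gives (-1,-4,-4), (+5,-4,-4), (+3,-2,+3), (-1,+5,+3), (-1,-4,-4), (+5,-4,-4), (+3,-2,+3), (-1,+5,+3), (-1,-4,-4), (+5,-4,-4). This is the pattern (-1,-4,-4), (+5,-4,-4), (+3,-2,+3), (-1,+5,+3) repeated.
step 11: apply (+3,-2,+3) → a=16, b=-28, c=-10
step 12: apply (-1,+5,+3) → a=15, b=-23, c=-7
step 13: apply (-1,-4,-4) → a=14, b=-27, c=-11

a=14, b=-27, c=-11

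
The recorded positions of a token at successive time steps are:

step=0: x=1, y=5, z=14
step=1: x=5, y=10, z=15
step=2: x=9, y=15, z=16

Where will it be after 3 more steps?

x=21, y=30, z=19

The position changes by (+4, +5, +1) every step.
step 3: x=9, y=15, z=16 + (+4, +5, +1) → x=13, y=20, z=17
step 4: x=13, y=20, z=17 + (+4, +5, +1) → x=17, y=25, z=18
step 5: x=17, y=25, z=18 + (+4, +5, +1) → x=21, y=30, z=19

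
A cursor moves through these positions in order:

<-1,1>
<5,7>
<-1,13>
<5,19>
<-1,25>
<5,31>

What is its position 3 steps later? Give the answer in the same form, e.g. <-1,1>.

<-1,49>

First: cycles through -1, 5 every 2 steps. Step 8 lands at position 0 of the cycle → -1.
Second: linear, +6 per step → 49 at step 8.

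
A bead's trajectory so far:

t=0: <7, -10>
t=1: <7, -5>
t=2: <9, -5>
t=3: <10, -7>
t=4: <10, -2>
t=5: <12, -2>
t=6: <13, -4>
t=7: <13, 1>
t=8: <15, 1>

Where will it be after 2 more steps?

Differencing gives <+0, +5>, <+2, +0>, <+1, -2>, <+0, +5>, <+2, +0>, <+1, -2>, <+0, +5>, <+2, +0>. This is the pattern <+0, +5>, <+2, +0>, <+1, -2> repeated.
step 9: apply <+1, -2> → <16, -1>
step 10: apply <+0, +5> → <16, 4>

<16, 4>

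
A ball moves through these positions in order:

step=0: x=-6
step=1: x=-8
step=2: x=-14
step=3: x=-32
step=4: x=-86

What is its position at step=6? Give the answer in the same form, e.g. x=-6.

x=-734

Consecutive displacements -2, -6, -18, -54 scale by a factor of 3 each step.
step 5: -86 − 162 → x=-248
step 6: -248 − 486 → x=-734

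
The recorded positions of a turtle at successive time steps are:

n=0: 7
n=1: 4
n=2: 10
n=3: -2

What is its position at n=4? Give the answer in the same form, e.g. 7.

Step-to-step displacements: -3, +6, -12; each is -2× the previous.
step 4: -2 + 24 → 22

22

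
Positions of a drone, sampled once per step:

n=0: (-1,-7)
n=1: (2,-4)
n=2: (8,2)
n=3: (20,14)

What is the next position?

(44,38)

The jumps are (+3,+3), (+6,+6), (+12,+12) — a geometric progression with ratio 2.
step 4: (20,14) + (+24,+24) → (44,38)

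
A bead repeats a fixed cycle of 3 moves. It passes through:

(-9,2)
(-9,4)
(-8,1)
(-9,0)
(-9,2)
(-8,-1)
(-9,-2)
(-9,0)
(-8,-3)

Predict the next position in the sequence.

(-9,-4)

Differencing gives (+0,+2), (+1,-3), (-1,-1), (+0,+2), (+1,-3), (-1,-1), (+0,+2), (+1,-3). This is the pattern (+0,+2), (+1,-3), (-1,-1) repeated.
step 9: apply (-1,-1) → (-9,-4)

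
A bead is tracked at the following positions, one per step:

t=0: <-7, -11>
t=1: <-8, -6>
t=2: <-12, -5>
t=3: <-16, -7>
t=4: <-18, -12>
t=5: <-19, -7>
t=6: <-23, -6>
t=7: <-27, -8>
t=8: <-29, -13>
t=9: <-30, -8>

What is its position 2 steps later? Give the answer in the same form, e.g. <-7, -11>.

Differencing gives <-1, +5>, <-4, +1>, <-4, -2>, <-2, -5>, <-1, +5>, <-4, +1>, <-4, -2>, <-2, -5>, <-1, +5>. This is the pattern <-1, +5>, <-4, +1>, <-4, -2>, <-2, -5> repeated.
step 10: apply <-4, +1> → <-34, -7>
step 11: apply <-4, -2> → <-38, -9>

<-38, -9>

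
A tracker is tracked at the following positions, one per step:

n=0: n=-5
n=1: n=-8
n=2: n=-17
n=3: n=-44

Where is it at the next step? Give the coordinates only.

Step-to-step displacements: -3, -9, -27; each is 3× the previous.
step 4: -44 − 81 → n=-125

n=-125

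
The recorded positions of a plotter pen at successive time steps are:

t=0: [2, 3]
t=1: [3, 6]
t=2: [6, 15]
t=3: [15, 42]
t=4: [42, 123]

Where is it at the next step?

[123, 366]

Step-to-step displacements: [+1, +3], [+3, +9], [+9, +27], [+27, +81]; each is 3× the previous.
step 5: [42, 123] + [+81, +243] → [123, 366]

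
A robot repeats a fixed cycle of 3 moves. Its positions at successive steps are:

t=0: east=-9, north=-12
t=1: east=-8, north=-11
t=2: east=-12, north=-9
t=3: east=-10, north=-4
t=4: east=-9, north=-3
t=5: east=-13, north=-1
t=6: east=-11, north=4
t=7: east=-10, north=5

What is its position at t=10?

east=-11, north=13

Differencing gives (+1, +1), (-4, +2), (+2, +5), (+1, +1), (-4, +2), (+2, +5), (+1, +1). This is the pattern (+1, +1), (-4, +2), (+2, +5) repeated.
step 8: apply (-4, +2) → east=-14, north=7
step 9: apply (+2, +5) → east=-12, north=12
step 10: apply (+1, +1) → east=-11, north=13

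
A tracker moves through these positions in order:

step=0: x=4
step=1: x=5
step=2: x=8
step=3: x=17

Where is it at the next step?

x=44

The jumps are +1, +3, +9 — a geometric progression with ratio 3.
step 4: 17 + 27 → x=44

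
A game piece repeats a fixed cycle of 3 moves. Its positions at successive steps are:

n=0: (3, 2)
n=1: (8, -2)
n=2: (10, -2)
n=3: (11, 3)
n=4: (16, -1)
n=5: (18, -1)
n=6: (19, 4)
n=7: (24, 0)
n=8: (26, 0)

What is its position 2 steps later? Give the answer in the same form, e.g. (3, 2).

(32, 1)

The moves between consecutive positions are (+5, -4), (+2, +0), (+1, +5), (+5, -4), (+2, +0), (+1, +5), (+5, -4), (+2, +0); they repeat the 3-cycle [(+5, -4), (+2, +0), (+1, +5)].
step 9: apply (+1, +5) → (27, 5)
step 10: apply (+5, -4) → (32, 1)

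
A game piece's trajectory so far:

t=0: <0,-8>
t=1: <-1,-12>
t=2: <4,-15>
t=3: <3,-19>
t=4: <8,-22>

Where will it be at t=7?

<11,-33>

The moves between consecutive positions are <-1,-4>, <+5,-3>, <-1,-4>, <+5,-3>; they repeat the 2-cycle [<-1,-4>, <+5,-3>].
step 5: apply <-1,-4> → <7,-26>
step 6: apply <+5,-3> → <12,-29>
step 7: apply <-1,-4> → <11,-33>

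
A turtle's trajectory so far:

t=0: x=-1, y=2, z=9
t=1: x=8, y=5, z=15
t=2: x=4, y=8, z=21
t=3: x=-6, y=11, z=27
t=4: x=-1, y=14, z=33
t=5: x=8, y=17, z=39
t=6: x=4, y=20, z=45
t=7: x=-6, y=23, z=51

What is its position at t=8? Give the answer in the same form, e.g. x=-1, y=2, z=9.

X: cycles through -1, 8, 4, -6 every 4 steps. Step 8 lands at position 0 of the cycle → -1.
Y: linear, +3 per step → 26 at step 8.
Z: linear, +6 per step → 57 at step 8.

x=-1, y=26, z=57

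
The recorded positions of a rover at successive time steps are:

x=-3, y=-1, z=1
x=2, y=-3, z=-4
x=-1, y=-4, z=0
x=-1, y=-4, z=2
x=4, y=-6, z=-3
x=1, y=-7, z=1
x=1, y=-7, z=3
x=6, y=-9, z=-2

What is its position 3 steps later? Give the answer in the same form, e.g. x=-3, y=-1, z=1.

Step-to-step displacements: (+5, -2, -5), (-3, -1, +4), (+0, +0, +2), (+5, -2, -5), (-3, -1, +4), (+0, +0, +2), (+5, -2, -5) — a repeating cycle of length 3.
step 8: apply (-3, -1, +4) → x=3, y=-10, z=2
step 9: apply (+0, +0, +2) → x=3, y=-10, z=4
step 10: apply (+5, -2, -5) → x=8, y=-12, z=-1

x=8, y=-12, z=-1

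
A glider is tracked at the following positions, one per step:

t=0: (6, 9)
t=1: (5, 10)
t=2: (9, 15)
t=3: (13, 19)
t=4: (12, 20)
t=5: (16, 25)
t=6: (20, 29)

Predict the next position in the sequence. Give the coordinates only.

(19, 30)

The moves between consecutive positions are (-1, +1), (+4, +5), (+4, +4), (-1, +1), (+4, +5), (+4, +4); they repeat the 3-cycle [(-1, +1), (+4, +5), (+4, +4)].
step 7: apply (-1, +1) → (19, 30)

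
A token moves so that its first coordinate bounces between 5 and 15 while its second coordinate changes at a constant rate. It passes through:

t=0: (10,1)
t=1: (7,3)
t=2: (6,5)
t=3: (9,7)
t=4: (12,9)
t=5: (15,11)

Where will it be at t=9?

(7,19)

The first coordinate travels 3 per step and bounces off the walls at 5 and 15.
  step 6: 15 → 12
  step 7: 12 → 9
  step 8: 9 → 6
  step 9: 6 → 7
The second coordinate changes by +2 each step: at step 9 it is 19.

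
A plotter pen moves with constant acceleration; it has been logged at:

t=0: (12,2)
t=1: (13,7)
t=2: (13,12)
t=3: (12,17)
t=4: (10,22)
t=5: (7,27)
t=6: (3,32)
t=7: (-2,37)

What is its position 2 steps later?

Successive displacements: (+1,+5), (+0,+5), (-1,+5), (-2,+5), (-3,+5), (-4,+5), (-5,+5) — each changes by (-1,+0).
step 8: (-2,37) + (-6,+5) → (-8,42)
step 9: (-8,42) + (-7,+5) → (-15,47)

(-15,47)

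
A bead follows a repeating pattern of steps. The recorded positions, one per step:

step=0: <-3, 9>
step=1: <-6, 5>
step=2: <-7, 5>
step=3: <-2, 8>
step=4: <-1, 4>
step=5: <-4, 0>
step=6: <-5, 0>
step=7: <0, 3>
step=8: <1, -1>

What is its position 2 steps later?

Differencing gives <-3, -4>, <-1, +0>, <+5, +3>, <+1, -4>, <-3, -4>, <-1, +0>, <+5, +3>, <+1, -4>. This is the pattern <-3, -4>, <-1, +0>, <+5, +3>, <+1, -4> repeated.
step 9: apply <-3, -4> → <-2, -5>
step 10: apply <-1, +0> → <-3, -5>

<-3, -5>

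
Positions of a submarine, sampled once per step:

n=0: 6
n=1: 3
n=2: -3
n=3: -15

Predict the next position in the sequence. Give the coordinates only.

The jumps are -3, -6, -12 — a geometric progression with ratio 2.
step 4: -15 − 24 → -39

-39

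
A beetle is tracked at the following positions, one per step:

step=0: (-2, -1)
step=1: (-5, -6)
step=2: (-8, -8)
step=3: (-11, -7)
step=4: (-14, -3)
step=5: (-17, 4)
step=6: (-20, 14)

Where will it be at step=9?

Taking differences between consecutive positions: (-3, -5), (-3, -2), (-3, +1), (-3, +4), (-3, +7), (-3, +10). These grow by (+0, +3) each step.
step 7: (-20, 14) + (-3, +13) → (-23, 27)
step 8: (-23, 27) + (-3, +16) → (-26, 43)
step 9: (-26, 43) + (-3, +19) → (-29, 62)

(-29, 62)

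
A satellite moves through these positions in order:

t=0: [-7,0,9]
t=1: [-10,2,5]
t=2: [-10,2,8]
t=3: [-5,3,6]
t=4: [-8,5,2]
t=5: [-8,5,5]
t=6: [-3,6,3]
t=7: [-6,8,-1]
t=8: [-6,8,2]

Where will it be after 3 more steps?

Differencing gives [-3,+2,-4], [+0,+0,+3], [+5,+1,-2], [-3,+2,-4], [+0,+0,+3], [+5,+1,-2], [-3,+2,-4], [+0,+0,+3]. This is the pattern [-3,+2,-4], [+0,+0,+3], [+5,+1,-2] repeated.
step 9: apply [+5,+1,-2] → [-1,9,0]
step 10: apply [-3,+2,-4] → [-4,11,-4]
step 11: apply [+0,+0,+3] → [-4,11,-1]

[-4,11,-1]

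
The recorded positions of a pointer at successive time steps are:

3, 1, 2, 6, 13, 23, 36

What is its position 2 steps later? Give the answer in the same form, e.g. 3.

First differences are -2, +1, +4, +7, +10, +13; their common second difference is +3 (constant acceleration).
step 7: 36 + 16 → 52
step 8: 52 + 19 → 71

71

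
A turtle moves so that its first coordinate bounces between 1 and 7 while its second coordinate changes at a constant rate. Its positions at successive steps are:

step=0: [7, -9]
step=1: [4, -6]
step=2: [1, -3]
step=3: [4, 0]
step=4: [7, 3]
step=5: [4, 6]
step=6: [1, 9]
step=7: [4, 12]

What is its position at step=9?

The first coordinate travels 3 per step and bounces off the walls at 1 and 7.
  step 8: 4 → 7
  step 9: 7 → 4
The second coordinate changes by +3 each step: at step 9 it is 18.

[4, 18]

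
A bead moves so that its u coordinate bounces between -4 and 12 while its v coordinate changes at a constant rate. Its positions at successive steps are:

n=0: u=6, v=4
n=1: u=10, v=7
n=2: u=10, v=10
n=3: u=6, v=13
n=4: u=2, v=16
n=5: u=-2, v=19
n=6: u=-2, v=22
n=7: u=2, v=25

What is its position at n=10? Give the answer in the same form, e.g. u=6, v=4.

u=10, v=34

The u coordinate reflects between -4 and 12, moving 4 per step.
  step 8: 2 → 6
  step 9: 6 → 10
  step 10: 10 → 10
The v coordinate changes by +3 each step: at step 10 it is 34.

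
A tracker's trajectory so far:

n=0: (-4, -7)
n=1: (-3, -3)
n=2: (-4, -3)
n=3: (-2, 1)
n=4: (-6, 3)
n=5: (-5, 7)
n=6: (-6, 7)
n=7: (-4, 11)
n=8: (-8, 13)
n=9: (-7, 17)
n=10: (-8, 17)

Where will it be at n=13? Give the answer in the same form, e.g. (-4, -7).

Differencing gives (+1, +4), (-1, +0), (+2, +4), (-4, +2), (+1, +4), (-1, +0), (+2, +4), (-4, +2), (+1, +4), (-1, +0). This is the pattern (+1, +4), (-1, +0), (+2, +4), (-4, +2) repeated.
step 11: apply (+2, +4) → (-6, 21)
step 12: apply (-4, +2) → (-10, 23)
step 13: apply (+1, +4) → (-9, 27)

(-9, 27)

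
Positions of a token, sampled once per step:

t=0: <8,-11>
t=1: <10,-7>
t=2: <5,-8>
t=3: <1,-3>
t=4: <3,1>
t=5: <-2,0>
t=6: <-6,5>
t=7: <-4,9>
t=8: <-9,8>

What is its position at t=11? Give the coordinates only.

<-16,16>

Step-to-step displacements: <+2,+4>, <-5,-1>, <-4,+5>, <+2,+4>, <-5,-1>, <-4,+5>, <+2,+4>, <-5,-1> — a repeating cycle of length 3.
step 9: apply <-4,+5> → <-13,13>
step 10: apply <+2,+4> → <-11,17>
step 11: apply <-5,-1> → <-16,16>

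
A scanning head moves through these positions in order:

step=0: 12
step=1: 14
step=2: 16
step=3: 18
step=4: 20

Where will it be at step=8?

Each step adds +2 to the position.
step 5: 20 + 2 → 22
step 6: 22 + 2 → 24
step 7: 24 + 2 → 26
step 8: 26 + 2 → 28

28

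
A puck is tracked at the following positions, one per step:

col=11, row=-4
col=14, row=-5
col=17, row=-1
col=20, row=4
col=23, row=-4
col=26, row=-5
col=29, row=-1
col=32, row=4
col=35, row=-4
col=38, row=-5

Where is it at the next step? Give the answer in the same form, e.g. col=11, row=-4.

The col coordinate changes by +3 each step, so at step 10 it is 11 + 10·(3) = 41.
The row coordinate repeats the cycle [-4, -5, -1, 4] with period 4; step 10 mod 4 = 2, giving -1.

col=41, row=-1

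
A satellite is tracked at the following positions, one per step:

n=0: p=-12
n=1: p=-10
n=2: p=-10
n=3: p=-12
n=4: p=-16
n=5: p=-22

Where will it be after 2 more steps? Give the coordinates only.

p=-40

Successive displacements: +2, +0, -2, -4, -6 — each changes by -2.
step 6: -22 − 8 → p=-30
step 7: -30 − 10 → p=-40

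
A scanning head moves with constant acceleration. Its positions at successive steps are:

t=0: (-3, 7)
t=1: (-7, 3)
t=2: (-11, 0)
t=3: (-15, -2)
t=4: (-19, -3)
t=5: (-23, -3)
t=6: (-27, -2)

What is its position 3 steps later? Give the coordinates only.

(-39, 7)

Successive displacements: (-4, -4), (-4, -3), (-4, -2), (-4, -1), (-4, +0), (-4, +1) — each changes by (+0, +1).
step 7: (-27, -2) + (-4, +2) → (-31, 0)
step 8: (-31, 0) + (-4, +3) → (-35, 3)
step 9: (-35, 3) + (-4, +4) → (-39, 7)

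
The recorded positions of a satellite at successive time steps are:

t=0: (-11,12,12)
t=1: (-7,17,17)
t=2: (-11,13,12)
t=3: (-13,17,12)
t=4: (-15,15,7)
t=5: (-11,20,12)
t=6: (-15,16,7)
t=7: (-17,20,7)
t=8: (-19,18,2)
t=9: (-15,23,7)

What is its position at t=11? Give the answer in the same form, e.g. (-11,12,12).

(-21,23,2)

Step-to-step displacements: (+4,+5,+5), (-4,-4,-5), (-2,+4,+0), (-2,-2,-5), (+4,+5,+5), (-4,-4,-5), (-2,+4,+0), (-2,-2,-5), (+4,+5,+5) — a repeating cycle of length 4.
step 10: apply (-4,-4,-5) → (-19,19,2)
step 11: apply (-2,+4,+0) → (-21,23,2)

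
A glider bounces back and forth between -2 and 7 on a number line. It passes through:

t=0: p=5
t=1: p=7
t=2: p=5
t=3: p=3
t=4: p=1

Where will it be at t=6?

p=-1

The value reflects between -2 and 7, moving 2 per step.
  step 5: 1 → -1
  step 6: -1 → -1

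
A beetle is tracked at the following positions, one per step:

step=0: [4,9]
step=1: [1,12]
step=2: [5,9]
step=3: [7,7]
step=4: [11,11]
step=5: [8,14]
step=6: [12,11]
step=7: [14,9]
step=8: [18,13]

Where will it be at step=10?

The moves between consecutive positions are [-3,+3], [+4,-3], [+2,-2], [+4,+4], [-3,+3], [+4,-3], [+2,-2], [+4,+4]; they repeat the 4-cycle [[-3,+3], [+4,-3], [+2,-2], [+4,+4]].
step 9: apply [-3,+3] → [15,16]
step 10: apply [+4,-3] → [19,13]

[19,13]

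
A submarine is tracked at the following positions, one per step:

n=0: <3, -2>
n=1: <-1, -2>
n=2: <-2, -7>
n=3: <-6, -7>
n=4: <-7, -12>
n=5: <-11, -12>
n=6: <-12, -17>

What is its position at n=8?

<-17, -22>

Differencing gives <-4, +0>, <-1, -5>, <-4, +0>, <-1, -5>, <-4, +0>, <-1, -5>. This is the pattern <-4, +0>, <-1, -5> repeated.
step 7: apply <-4, +0> → <-16, -17>
step 8: apply <-1, -5> → <-17, -22>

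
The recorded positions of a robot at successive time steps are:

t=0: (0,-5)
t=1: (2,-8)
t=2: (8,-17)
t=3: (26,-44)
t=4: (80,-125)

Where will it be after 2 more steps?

Consecutive displacements (+2,-3), (+6,-9), (+18,-27), (+54,-81) scale by a factor of 3 each step.
step 5: (80,-125) + (+162,-243) → (242,-368)
step 6: (242,-368) + (+486,-729) → (728,-1097)

(728,-1097)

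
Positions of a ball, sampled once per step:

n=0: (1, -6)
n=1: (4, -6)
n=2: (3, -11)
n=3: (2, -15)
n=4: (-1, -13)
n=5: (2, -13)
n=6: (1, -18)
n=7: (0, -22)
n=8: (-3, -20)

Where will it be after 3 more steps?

Step-to-step displacements: (+3, +0), (-1, -5), (-1, -4), (-3, +2), (+3, +0), (-1, -5), (-1, -4), (-3, +2) — a repeating cycle of length 4.
step 9: apply (+3, +0) → (0, -20)
step 10: apply (-1, -5) → (-1, -25)
step 11: apply (-1, -4) → (-2, -29)

(-2, -29)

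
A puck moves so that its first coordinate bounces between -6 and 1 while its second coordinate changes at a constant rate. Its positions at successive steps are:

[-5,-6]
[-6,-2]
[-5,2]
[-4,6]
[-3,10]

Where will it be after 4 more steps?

The first coordinate reflects between -6 and 1, moving 1 per step.
  step 5: -3 → -2
  step 6: -2 → -1
  step 7: -1 → 0
  step 8: 0 → 1
The second coordinate changes by +4 each step: at step 8 it is 26.

[1,26]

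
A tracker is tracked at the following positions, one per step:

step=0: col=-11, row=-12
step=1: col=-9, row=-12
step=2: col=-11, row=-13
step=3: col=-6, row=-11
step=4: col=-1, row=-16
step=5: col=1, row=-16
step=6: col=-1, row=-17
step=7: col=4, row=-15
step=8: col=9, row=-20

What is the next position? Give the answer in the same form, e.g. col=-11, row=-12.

The moves between consecutive positions are (+2, +0), (-2, -1), (+5, +2), (+5, -5), (+2, +0), (-2, -1), (+5, +2), (+5, -5); they repeat the 4-cycle [(+2, +0), (-2, -1), (+5, +2), (+5, -5)].
step 9: apply (+2, +0) → col=11, row=-20

col=11, row=-20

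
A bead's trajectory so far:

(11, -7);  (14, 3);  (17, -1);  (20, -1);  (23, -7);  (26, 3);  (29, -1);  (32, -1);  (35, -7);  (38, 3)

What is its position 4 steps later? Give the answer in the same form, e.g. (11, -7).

The first coordinate changes by +3 each step, so at step 13 it is 11 + 13·(3) = 50.
The second coordinate repeats the cycle [-7, 3, -1, -1] with period 4; step 13 mod 4 = 1, giving 3.

(50, 3)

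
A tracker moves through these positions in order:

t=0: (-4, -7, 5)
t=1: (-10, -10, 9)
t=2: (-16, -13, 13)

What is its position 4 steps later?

Each step adds (-6, -3, +4) to the position.
step 3: (-16, -13, 13) + (-6, -3, +4) → (-22, -16, 17)
step 4: (-22, -16, 17) + (-6, -3, +4) → (-28, -19, 21)
step 5: (-28, -19, 21) + (-6, -3, +4) → (-34, -22, 25)
step 6: (-34, -22, 25) + (-6, -3, +4) → (-40, -25, 29)

(-40, -25, 29)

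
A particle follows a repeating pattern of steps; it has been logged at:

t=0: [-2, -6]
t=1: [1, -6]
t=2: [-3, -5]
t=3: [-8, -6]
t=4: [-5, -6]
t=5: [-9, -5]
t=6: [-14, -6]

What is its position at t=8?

Differencing gives [+3, +0], [-4, +1], [-5, -1], [+3, +0], [-4, +1], [-5, -1]. This is the pattern [+3, +0], [-4, +1], [-5, -1] repeated.
step 7: apply [+3, +0] → [-11, -6]
step 8: apply [-4, +1] → [-15, -5]

[-15, -5]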